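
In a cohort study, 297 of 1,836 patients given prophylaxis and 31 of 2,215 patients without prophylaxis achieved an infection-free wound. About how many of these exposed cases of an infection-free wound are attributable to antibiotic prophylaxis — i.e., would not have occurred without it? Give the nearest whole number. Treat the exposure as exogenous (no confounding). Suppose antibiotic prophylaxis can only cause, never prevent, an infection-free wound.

about 271 cases

p₁ = P(outcome | exposed) = 297/1836 = 0.16176
p₀ = P(outcome | unexposed) = 31/2215 = 0.013995
PN = (p₁ − p₀)/p₁ = (0.16176 − 0.013995) / 0.16176 ≈ 0.91348.
Attributable cases ≈ PN × (exposed cases) = 0.91348 × 297 ≈ 271.30.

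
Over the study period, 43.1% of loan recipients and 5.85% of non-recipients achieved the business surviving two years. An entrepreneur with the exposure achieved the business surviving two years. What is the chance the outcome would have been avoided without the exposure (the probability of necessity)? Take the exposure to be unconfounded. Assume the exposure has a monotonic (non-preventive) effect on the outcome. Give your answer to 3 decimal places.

p₁ = 0.431, p₀ = 0.0585.
Under exogeneity and monotonicity, PN = (p₁ − p₀) / p₁.
PN = (0.431 − 0.0585) / 0.431 = 0.3725 / 0.431 ≈ 0.8643

PN ≈ 0.864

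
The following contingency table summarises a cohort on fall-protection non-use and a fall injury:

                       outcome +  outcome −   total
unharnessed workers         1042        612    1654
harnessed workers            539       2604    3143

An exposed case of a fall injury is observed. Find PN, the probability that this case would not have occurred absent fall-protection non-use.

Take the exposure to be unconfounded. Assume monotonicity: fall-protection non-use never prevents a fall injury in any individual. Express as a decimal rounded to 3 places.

p₁ = P(outcome | exposed) = 1042/1654 = 0.62999
p₀ = P(outcome | unexposed) = 539/3143 = 0.17149
Under exogeneity and monotonicity, PN = (p₁ − p₀) / p₁.
PN = (0.62999 − 0.17149) / 0.62999 = 0.4585 / 0.62999 ≈ 0.7278

PN ≈ 0.728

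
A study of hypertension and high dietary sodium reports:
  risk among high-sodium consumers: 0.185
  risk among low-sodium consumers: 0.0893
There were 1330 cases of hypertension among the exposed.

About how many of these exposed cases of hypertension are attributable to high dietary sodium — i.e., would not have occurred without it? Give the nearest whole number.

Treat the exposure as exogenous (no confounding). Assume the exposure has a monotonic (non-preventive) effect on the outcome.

Let p₁ = 0.185, p₀ = 0.0893.
PN = (p₁ − p₀)/p₁ = (0.185 − 0.0893) / 0.185 ≈ 0.51730.
Attributable cases ≈ PN × (exposed cases) = 0.51730 × 1330 ≈ 688.01.

about 688 cases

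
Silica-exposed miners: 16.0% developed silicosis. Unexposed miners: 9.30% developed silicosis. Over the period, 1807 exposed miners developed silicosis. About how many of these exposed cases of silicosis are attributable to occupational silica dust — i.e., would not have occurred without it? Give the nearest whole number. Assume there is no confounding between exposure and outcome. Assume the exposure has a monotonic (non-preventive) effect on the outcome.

p₁ = 0.16, p₀ = 0.093.
PN = (p₁ − p₀)/p₁ = (0.16 − 0.093) / 0.16 ≈ 0.41875.
Attributable cases ≈ PN × (exposed cases) = 0.41875 × 1807 ≈ 756.68.

about 757 cases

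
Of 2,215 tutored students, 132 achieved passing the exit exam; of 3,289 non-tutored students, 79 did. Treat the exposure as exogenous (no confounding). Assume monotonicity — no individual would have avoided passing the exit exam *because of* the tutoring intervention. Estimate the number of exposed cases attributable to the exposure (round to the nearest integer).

p₁ = P(outcome | exposed) = 132/2215 = 0.059594
p₀ = P(outcome | unexposed) = 79/3289 = 0.024019
PN = (p₁ − p₀)/p₁ = (0.059594 − 0.024019) / 0.059594 ≈ 0.59695.
Attributable cases ≈ PN × (exposed cases) = 0.59695 × 132 ≈ 78.80.

about 79 cases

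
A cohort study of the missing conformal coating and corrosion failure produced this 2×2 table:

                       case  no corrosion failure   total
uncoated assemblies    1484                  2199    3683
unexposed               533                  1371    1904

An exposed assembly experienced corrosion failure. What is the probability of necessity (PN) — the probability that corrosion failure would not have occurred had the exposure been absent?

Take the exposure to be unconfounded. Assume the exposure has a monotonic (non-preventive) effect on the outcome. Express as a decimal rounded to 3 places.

p₁ = P(outcome | exposed) = 1484/3683 = 0.40293
p₀ = P(outcome | unexposed) = 533/1904 = 0.27994
Under exogeneity and monotonicity, PN = (p₁ − p₀) / p₁.
PN = (0.40293 − 0.27994) / 0.40293 = 0.123 / 0.40293 ≈ 0.3053

PN ≈ 0.305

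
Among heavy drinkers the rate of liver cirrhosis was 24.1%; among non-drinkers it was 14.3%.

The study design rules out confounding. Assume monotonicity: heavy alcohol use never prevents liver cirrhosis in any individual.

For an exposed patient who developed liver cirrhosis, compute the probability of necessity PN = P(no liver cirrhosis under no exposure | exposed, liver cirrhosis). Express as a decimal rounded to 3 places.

PN ≈ 0.407

p₁ = 0.241, p₀ = 0.143.
Under exogeneity and monotonicity, PN = (p₁ − p₀) / p₁.
PN = (0.241 − 0.143) / 0.241 = 0.098 / 0.241 ≈ 0.4066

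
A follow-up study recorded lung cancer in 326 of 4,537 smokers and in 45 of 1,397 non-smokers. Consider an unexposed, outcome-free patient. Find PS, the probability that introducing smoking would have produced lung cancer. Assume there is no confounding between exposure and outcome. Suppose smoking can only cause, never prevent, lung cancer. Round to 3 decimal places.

p₁ = P(outcome | exposed) = 326/4537 = 0.071854
p₀ = P(outcome | unexposed) = 45/1397 = 0.032212
Under exogeneity and monotonicity, PS = (p₁ − p₀) / (1 − p₀).
PS = (0.071854 − 0.032212) / (1 − 0.032212) = 0.039642 / 0.96779 ≈ 0.0410

PS ≈ 0.041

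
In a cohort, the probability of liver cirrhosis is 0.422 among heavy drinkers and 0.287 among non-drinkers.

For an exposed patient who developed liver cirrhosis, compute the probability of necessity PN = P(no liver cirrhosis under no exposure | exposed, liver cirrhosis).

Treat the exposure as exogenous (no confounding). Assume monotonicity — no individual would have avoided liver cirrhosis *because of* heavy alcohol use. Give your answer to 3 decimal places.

PN ≈ 0.320

Let p₁ = 0.422, p₀ = 0.287.
Under exogeneity and monotonicity, PN = (p₁ − p₀) / p₁.
PN = (0.422 − 0.287) / 0.422 = 0.135 / 0.422 ≈ 0.3199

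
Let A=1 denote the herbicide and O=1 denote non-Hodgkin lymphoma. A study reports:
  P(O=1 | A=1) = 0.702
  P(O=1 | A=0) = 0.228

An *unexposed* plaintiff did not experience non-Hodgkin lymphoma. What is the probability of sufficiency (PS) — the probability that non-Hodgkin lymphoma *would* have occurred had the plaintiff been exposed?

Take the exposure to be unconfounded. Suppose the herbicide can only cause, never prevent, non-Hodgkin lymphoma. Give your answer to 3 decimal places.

PS ≈ 0.614

Let p₁ = 0.702, p₀ = 0.228.
Under exogeneity and monotonicity, PS = (p₁ − p₀) / (1 − p₀).
PS = (0.702 − 0.228) / (1 − 0.228) = 0.474 / 0.772 ≈ 0.6140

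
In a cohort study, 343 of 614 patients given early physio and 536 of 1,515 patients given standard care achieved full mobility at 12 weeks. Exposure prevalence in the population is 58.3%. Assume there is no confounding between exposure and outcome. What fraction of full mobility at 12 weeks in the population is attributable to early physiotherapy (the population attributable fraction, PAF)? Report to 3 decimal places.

PAF ≈ 0.252

p₁ = P(outcome | exposed) = 343/614 = 0.55863
p₀ = P(outcome | unexposed) = 536/1515 = 0.3538
Overall risk P(Y=1) = π·p₁ + (1−π)·p₀ = 0.583×0.55863 + 0.417×0.3538 = 0.47322.
Under exogeneity, PAF = [P(Y=1) − p₀] / P(Y=1).
PAF = (0.47322 − 0.3538) / 0.47322 ≈ 0.2524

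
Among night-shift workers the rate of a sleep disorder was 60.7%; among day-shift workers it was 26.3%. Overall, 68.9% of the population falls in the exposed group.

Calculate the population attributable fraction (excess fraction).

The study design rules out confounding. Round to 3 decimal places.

PAF ≈ 0.474

p₁ = 0.607, p₀ = 0.263.
Overall risk P(Y=1) = π·p₁ + (1−π)·p₀ = 0.689×0.607 + 0.311×0.263 = 0.50002.
Under exogeneity, PAF = [P(Y=1) − p₀] / P(Y=1).
PAF = (0.50002 − 0.263) / 0.50002 ≈ 0.4740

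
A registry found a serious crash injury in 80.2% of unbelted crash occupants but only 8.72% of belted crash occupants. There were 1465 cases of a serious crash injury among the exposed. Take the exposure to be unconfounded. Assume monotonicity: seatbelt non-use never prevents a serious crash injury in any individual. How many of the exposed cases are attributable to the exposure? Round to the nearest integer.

about 1306 cases

p₁ = 0.802, p₀ = 0.0872.
PN = (p₁ − p₀)/p₁ = (0.802 − 0.0872) / 0.802 ≈ 0.89127.
Attributable cases ≈ PN × (exposed cases) = 0.89127 × 1465 ≈ 1305.71.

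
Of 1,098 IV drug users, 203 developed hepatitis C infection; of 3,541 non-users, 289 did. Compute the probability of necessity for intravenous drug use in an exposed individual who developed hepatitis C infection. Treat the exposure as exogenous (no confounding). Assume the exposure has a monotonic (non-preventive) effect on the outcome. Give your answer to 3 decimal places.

PN ≈ 0.559

p₁ = P(outcome | exposed) = 203/1098 = 0.18488
p₀ = P(outcome | unexposed) = 289/3541 = 0.081615
Under exogeneity and monotonicity, PN = (p₁ − p₀) / p₁.
PN = (0.18488 − 0.081615) / 0.18488 = 0.10327 / 0.18488 ≈ 0.5586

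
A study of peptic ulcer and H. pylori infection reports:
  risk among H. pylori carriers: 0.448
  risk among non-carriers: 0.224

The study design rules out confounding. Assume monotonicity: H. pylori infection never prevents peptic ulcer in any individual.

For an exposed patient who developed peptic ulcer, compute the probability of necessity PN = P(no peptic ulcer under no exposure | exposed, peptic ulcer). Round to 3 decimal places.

PN ≈ 0.500

Let p₁ = 0.448, p₀ = 0.224.
Under exogeneity and monotonicity, PN = (p₁ − p₀) / p₁.
PN = (0.448 − 0.224) / 0.448 = 0.224 / 0.448 ≈ 0.5000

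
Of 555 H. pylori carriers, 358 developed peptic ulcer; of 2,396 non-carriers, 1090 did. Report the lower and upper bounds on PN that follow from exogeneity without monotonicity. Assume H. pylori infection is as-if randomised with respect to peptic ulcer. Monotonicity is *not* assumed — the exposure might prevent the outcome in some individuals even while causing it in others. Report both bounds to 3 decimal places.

p₁ = P(outcome | exposed) = 358/555 = 0.64505
p₀ = P(outcome | unexposed) = 1090/2396 = 0.45492
Under exogeneity alone the bounds on PN are max{0,(p₁−p₀)/p₁} ≤ PN ≤ min{1,(1−p₀)/p₁}.
  lower = (p₁ − p₀)/p₁ = 0.19012 / 0.64505 ≈ 0.2947
  upper = min{1, (1 − p₀)/p₁} = 0.54508 / 0.64505 ≈ 0.8450

0.295 ≤ PN ≤ 0.845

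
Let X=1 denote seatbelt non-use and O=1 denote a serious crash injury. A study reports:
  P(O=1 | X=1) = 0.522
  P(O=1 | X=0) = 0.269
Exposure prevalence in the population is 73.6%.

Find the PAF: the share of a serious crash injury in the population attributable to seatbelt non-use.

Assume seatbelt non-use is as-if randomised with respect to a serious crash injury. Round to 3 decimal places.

PAF ≈ 0.409

Let p₁ = 0.522, p₀ = 0.269.
Overall risk P(Y=1) = π·p₁ + (1−π)·p₀ = 0.736×0.522 + 0.264×0.269 = 0.45521.
Under exogeneity, PAF = [P(Y=1) − p₀] / P(Y=1).
PAF = (0.45521 − 0.269) / 0.45521 ≈ 0.4091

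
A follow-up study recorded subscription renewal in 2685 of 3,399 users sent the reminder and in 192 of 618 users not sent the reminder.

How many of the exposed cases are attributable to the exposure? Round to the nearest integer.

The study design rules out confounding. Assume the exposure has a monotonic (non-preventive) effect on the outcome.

p₁ = P(outcome | exposed) = 2685/3399 = 0.78994
p₀ = P(outcome | unexposed) = 192/618 = 0.31068
PN = (p₁ − p₀)/p₁ = (0.78994 − 0.31068) / 0.78994 ≈ 0.60670.
Attributable cases ≈ PN × (exposed cases) = 0.60670 × 2685 ≈ 1629.00.

about 1629 cases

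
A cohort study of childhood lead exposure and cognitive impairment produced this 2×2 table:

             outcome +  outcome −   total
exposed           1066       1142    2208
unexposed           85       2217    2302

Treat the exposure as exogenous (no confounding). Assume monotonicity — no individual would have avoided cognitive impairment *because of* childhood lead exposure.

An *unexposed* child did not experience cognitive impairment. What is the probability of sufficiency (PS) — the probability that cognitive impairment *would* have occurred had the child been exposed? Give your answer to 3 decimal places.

p₁ = P(outcome | exposed) = 1066/2208 = 0.48279
p₀ = P(outcome | unexposed) = 85/2302 = 0.036924
Under exogeneity and monotonicity, PS = (p₁ − p₀)/(1 − p₀).
PS = (0.48279 − 0.036924) / 0.96308 ≈ 0.4630

PS ≈ 0.463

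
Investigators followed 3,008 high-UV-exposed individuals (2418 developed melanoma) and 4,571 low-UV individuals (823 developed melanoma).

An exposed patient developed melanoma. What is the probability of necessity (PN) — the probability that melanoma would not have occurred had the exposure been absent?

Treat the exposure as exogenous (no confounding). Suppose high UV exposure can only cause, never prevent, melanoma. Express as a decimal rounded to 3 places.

PN ≈ 0.776

p₁ = P(outcome | exposed) = 2418/3008 = 0.80386
p₀ = P(outcome | unexposed) = 823/4571 = 0.18005
Under exogeneity and monotonicity, PN = (p₁ − p₀) / p₁.
PN = (0.80386 − 0.18005) / 0.80386 = 0.62381 / 0.80386 ≈ 0.7760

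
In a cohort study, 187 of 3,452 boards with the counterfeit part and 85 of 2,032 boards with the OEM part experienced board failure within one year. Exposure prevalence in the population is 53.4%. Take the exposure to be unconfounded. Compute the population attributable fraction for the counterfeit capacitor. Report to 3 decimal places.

PAF ≈ 0.136

p₁ = P(outcome | exposed) = 187/3452 = 0.054171
p₀ = P(outcome | unexposed) = 85/2032 = 0.041831
Overall risk P(Y=1) = π·p₁ + (1−π)·p₀ = 0.534×0.054171 + 0.466×0.041831 = 0.048421.
Under exogeneity, PAF = [P(Y=1) − p₀] / P(Y=1).
PAF = (0.048421 − 0.041831) / 0.048421 ≈ 0.1361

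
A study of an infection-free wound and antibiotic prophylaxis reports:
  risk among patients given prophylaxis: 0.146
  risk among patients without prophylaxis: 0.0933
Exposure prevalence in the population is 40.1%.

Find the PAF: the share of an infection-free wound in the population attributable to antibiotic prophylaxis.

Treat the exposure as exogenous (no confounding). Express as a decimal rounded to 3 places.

PAF ≈ 0.185

Let p₁ = 0.146, p₀ = 0.0933.
Overall risk P(Y=1) = π·p₁ + (1−π)·p₀ = 0.401×0.146 + 0.599×0.0933 = 0.11443.
Under exogeneity, PAF = [P(Y=1) − p₀] / P(Y=1).
PAF = (0.11443 − 0.0933) / 0.11443 ≈ 0.1847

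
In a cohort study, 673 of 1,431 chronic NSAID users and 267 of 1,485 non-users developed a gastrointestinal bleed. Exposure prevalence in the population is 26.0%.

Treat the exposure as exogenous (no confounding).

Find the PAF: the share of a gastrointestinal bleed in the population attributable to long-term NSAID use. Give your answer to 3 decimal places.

PAF ≈ 0.296

p₁ = P(outcome | exposed) = 673/1431 = 0.4703
p₀ = P(outcome | unexposed) = 267/1485 = 0.1798
Overall risk P(Y=1) = π·p₁ + (1−π)·p₀ = 0.26×0.4703 + 0.74×0.1798 = 0.25533.
Under exogeneity, PAF = [P(Y=1) − p₀] / P(Y=1).
PAF = (0.25533 − 0.1798) / 0.25533 ≈ 0.2958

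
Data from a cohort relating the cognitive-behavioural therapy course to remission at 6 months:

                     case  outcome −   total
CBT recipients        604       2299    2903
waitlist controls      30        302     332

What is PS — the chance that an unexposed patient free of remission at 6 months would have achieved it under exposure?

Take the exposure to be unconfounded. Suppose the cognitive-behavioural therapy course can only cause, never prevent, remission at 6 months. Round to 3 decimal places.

PS ≈ 0.129

p₁ = P(outcome | exposed) = 604/2903 = 0.20806
p₀ = P(outcome | unexposed) = 30/332 = 0.090361
Under exogeneity and monotonicity, PS = (p₁ − p₀) / (1 − p₀).
PS = (0.20806 − 0.090361) / (1 − 0.090361) = 0.1177 / 0.90964 ≈ 0.1294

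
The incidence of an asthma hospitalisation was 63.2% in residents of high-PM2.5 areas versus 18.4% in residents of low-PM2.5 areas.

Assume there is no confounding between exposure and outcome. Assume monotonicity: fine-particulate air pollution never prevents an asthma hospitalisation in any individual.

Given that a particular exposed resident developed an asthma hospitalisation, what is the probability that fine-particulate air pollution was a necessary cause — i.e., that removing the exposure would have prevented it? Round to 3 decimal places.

p₁ = 0.632, p₀ = 0.184.
Under exogeneity and monotonicity, PN = (p₁ − p₀) / p₁.
PN = (0.632 − 0.184) / 0.632 = 0.448 / 0.632 ≈ 0.7089

PN ≈ 0.709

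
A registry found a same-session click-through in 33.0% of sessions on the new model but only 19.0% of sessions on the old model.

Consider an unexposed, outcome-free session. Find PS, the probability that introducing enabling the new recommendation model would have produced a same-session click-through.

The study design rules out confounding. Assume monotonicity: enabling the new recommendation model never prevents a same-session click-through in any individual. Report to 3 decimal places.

p₁ = 0.33, p₀ = 0.19.
Under exogeneity and monotonicity, PS = (p₁ − p₀) / (1 − p₀).
PS = (0.33 − 0.19) / (1 − 0.19) = 0.14 / 0.81 ≈ 0.1728

PS ≈ 0.173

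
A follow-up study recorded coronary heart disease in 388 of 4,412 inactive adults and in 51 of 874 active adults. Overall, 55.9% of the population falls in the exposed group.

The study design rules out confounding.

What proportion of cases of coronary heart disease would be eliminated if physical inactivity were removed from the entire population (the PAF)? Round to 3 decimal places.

PAF ≈ 0.221

p₁ = P(outcome | exposed) = 388/4412 = 0.087942
p₀ = P(outcome | unexposed) = 51/874 = 0.058352
Overall risk P(Y=1) = π·p₁ + (1−π)·p₀ = 0.559×0.087942 + 0.441×0.058352 = 0.074893.
Under exogeneity, PAF = [P(Y=1) − p₀] / P(Y=1).
PAF = (0.074893 − 0.058352) / 0.074893 ≈ 0.2209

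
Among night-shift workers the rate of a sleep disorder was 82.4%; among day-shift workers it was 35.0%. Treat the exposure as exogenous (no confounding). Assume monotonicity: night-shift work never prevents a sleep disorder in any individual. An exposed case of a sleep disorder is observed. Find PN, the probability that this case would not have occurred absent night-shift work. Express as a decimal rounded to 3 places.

p₁ = 0.824, p₀ = 0.35.
Under exogeneity and monotonicity, PN = (p₁ − p₀) / p₁.
PN = (0.824 − 0.35) / 0.824 = 0.474 / 0.824 ≈ 0.5752

PN ≈ 0.575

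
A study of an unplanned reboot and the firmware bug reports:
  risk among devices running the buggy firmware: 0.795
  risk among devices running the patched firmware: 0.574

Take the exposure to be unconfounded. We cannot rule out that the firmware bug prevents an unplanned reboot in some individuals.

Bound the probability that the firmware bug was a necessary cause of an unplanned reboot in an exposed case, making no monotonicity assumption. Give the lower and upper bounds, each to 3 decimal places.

Let p₁ = 0.795, p₀ = 0.574.
Under exogeneity alone the bounds on PN are max{0,(p₁−p₀)/p₁} ≤ PN ≤ min{1,(1−p₀)/p₁}.
  lower = (p₁ − p₀)/p₁ = 0.221 / 0.795 ≈ 0.2780
  upper = min{1, (1 − p₀)/p₁} = 0.426 / 0.795 ≈ 0.5358

0.278 ≤ PN ≤ 0.536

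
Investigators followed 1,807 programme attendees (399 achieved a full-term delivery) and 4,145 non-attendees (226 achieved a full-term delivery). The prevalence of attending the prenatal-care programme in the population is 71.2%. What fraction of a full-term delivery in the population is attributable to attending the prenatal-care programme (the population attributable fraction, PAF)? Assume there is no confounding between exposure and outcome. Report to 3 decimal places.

PAF ≈ 0.685

p₁ = P(outcome | exposed) = 399/1807 = 0.22081
p₀ = P(outcome | unexposed) = 226/4145 = 0.054524
Overall risk P(Y=1) = π·p₁ + (1−π)·p₀ = 0.712×0.22081 + 0.288×0.054524 = 0.17292.
Under exogeneity, PAF = [P(Y=1) − p₀] / P(Y=1).
PAF = (0.17292 − 0.054524) / 0.17292 ≈ 0.6847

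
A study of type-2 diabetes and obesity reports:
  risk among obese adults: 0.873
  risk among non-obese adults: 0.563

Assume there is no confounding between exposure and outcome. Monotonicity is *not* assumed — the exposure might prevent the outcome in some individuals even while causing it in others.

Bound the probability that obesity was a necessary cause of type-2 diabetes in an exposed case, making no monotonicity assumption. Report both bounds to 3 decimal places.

Let p₁ = 0.873, p₀ = 0.563.
Under exogeneity alone the bounds on PN are max{0,(p₁−p₀)/p₁} ≤ PN ≤ min{1,(1−p₀)/p₁}.
  lower = (p₁ − p₀)/p₁ = 0.31 / 0.873 ≈ 0.3551
  upper = min{1, (1 − p₀)/p₁} = 0.437 / 0.873 ≈ 0.5006

0.355 ≤ PN ≤ 0.501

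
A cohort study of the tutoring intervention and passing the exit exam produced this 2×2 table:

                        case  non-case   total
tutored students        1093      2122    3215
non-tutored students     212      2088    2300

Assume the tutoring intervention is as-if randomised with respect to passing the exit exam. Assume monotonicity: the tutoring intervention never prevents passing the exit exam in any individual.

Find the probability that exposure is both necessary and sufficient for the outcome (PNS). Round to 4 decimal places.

p₁ = P(outcome | exposed) = 1093/3215 = 0.33997
p₀ = P(outcome | unexposed) = 212/2300 = 0.092174
Under exogeneity and monotonicity, PNS = p₁ − p₀.
PNS = 0.33997 − 0.092174 = 0.24779

PNS ≈ 0.2478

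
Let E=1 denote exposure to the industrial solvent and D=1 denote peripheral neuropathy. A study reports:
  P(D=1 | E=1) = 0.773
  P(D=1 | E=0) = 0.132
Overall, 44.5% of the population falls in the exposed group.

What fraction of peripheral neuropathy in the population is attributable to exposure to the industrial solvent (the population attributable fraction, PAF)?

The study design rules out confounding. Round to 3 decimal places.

PAF ≈ 0.684

Let p₁ = 0.773, p₀ = 0.132.
Overall risk P(Y=1) = π·p₁ + (1−π)·p₀ = 0.445×0.773 + 0.555×0.132 = 0.41725.
Under exogeneity, PAF = [P(Y=1) − p₀] / P(Y=1).
PAF = (0.41725 − 0.132) / 0.41725 ≈ 0.6836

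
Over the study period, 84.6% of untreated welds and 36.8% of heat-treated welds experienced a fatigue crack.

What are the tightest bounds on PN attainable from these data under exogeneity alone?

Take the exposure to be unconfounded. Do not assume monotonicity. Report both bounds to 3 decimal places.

0.565 ≤ PN ≤ 0.747

p₁ = 0.846, p₀ = 0.368.
Under exogeneity alone the bounds on PN are max{0,(p₁−p₀)/p₁} ≤ PN ≤ min{1,(1−p₀)/p₁}.
  lower = (p₁ − p₀)/p₁ = 0.478 / 0.846 ≈ 0.5650
  upper = min{1, (1 − p₀)/p₁} = 0.632 / 0.846 ≈ 0.7470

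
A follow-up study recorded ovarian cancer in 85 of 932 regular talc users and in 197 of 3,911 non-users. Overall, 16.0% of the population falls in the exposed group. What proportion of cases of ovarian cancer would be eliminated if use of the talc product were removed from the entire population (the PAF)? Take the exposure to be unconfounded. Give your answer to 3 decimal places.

p₁ = P(outcome | exposed) = 85/932 = 0.091202
p₀ = P(outcome | unexposed) = 197/3911 = 0.050371
Overall risk P(Y=1) = π·p₁ + (1−π)·p₀ = 0.16×0.091202 + 0.84×0.050371 = 0.056904.
Under exogeneity, PAF = [P(Y=1) − p₀] / P(Y=1).
PAF = (0.056904 − 0.050371) / 0.056904 ≈ 0.1148

PAF ≈ 0.115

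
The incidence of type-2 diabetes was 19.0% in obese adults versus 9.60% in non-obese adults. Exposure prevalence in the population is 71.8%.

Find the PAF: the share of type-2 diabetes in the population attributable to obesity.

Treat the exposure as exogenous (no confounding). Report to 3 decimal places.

p₁ = 0.19, p₀ = 0.096.
Overall risk P(Y=1) = π·p₁ + (1−π)·p₀ = 0.718×0.19 + 0.282×0.096 = 0.16349.
Under exogeneity, PAF = [P(Y=1) − p₀] / P(Y=1).
PAF = (0.16349 − 0.096) / 0.16349 ≈ 0.4128

PAF ≈ 0.413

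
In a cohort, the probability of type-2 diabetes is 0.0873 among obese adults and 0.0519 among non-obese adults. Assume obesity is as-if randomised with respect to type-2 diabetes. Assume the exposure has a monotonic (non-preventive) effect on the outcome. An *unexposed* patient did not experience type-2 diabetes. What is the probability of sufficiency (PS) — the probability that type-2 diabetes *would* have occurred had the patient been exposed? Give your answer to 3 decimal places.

Let p₁ = 0.0873, p₀ = 0.0519.
Under exogeneity and monotonicity, PS = (p₁ − p₀) / (1 − p₀).
PS = (0.0873 − 0.0519) / (1 − 0.0519) = 0.0354 / 0.9481 ≈ 0.0373

PS ≈ 0.037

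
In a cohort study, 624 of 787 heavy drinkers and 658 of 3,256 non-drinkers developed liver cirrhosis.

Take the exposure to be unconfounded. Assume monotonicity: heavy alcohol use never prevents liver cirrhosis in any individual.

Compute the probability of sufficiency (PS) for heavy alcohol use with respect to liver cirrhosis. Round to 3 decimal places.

p₁ = P(outcome | exposed) = 624/787 = 0.79288
p₀ = P(outcome | unexposed) = 658/3256 = 0.20209
Under exogeneity and monotonicity, PS = (p₁ − p₀) / (1 − p₀).
PS = (0.79288 − 0.20209) / (1 − 0.20209) = 0.5908 / 0.79791 ≈ 0.7404

PS ≈ 0.740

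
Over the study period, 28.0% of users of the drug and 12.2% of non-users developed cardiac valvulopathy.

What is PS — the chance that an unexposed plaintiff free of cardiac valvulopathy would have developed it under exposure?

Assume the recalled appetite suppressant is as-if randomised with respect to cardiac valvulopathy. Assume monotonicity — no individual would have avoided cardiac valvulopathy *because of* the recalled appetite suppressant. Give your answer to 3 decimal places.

p₁ = 0.28, p₀ = 0.122.
Under exogeneity and monotonicity, PS = (p₁ − p₀) / (1 − p₀).
PS = (0.28 − 0.122) / (1 − 0.122) = 0.158 / 0.878 ≈ 0.1800

PS ≈ 0.180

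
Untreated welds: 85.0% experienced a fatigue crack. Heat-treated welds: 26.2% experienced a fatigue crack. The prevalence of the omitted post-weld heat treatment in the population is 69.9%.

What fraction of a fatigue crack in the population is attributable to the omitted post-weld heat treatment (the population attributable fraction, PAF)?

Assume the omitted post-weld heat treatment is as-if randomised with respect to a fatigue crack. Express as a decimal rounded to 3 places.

PAF ≈ 0.611

p₁ = 0.85, p₀ = 0.262.
Overall risk P(Y=1) = π·p₁ + (1−π)·p₀ = 0.699×0.85 + 0.301×0.262 = 0.67301.
Under exogeneity, PAF = [P(Y=1) − p₀] / P(Y=1).
PAF = (0.67301 − 0.262) / 0.67301 ≈ 0.6107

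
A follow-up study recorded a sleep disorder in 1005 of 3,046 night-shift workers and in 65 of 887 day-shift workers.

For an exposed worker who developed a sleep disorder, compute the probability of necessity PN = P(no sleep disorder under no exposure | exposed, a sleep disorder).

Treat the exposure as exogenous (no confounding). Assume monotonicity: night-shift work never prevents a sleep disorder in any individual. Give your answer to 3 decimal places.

p₁ = P(outcome | exposed) = 1005/3046 = 0.32994
p₀ = P(outcome | unexposed) = 65/887 = 0.073281
Under exogeneity and monotonicity, PN = (p₁ − p₀) / p₁.
PN = (0.32994 − 0.073281) / 0.32994 = 0.25666 / 0.32994 ≈ 0.7779

PN ≈ 0.778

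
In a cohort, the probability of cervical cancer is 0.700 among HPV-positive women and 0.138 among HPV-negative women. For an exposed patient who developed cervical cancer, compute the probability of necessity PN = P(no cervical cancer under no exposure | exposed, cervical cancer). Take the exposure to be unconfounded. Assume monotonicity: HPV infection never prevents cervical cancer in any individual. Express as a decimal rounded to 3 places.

Let p₁ = 0.7, p₀ = 0.138.
Under exogeneity and monotonicity, PN = (p₁ − p₀) / p₁.
PN = (0.7 − 0.138) / 0.7 = 0.562 / 0.7 ≈ 0.8029

PN ≈ 0.803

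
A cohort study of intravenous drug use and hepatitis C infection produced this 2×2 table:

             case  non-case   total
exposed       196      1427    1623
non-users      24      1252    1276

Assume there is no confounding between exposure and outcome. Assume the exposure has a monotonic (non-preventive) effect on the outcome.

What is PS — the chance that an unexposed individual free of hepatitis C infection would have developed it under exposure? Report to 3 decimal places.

p₁ = P(outcome | exposed) = 196/1623 = 0.12076
p₀ = P(outcome | unexposed) = 24/1276 = 0.018809
Under exogeneity and monotonicity, PS = (p₁ − p₀) / (1 − p₀).
PS = (0.12076 − 0.018809) / (1 − 0.018809) = 0.10196 / 0.98119 ≈ 0.1039

PS ≈ 0.104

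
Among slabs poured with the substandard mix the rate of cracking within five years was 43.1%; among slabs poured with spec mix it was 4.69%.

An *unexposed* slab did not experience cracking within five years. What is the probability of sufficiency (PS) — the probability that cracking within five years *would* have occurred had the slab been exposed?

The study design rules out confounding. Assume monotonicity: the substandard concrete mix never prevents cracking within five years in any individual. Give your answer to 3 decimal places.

PS ≈ 0.403

p₁ = 0.431, p₀ = 0.0469.
Under exogeneity and monotonicity, PS = (p₁ − p₀) / (1 − p₀).
PS = (0.431 − 0.0469) / (1 − 0.0469) = 0.3841 / 0.9531 ≈ 0.4030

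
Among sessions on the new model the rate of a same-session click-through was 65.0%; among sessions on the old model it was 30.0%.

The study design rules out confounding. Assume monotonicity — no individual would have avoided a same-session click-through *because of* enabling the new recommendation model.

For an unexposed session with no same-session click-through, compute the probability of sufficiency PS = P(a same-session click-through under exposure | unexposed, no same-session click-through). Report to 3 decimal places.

p₁ = 0.65, p₀ = 0.3.
Under exogeneity and monotonicity, PS = (p₁ − p₀) / (1 − p₀).
PS = (0.65 − 0.3) / (1 − 0.3) = 0.35 / 0.7 ≈ 0.5000

PS ≈ 0.500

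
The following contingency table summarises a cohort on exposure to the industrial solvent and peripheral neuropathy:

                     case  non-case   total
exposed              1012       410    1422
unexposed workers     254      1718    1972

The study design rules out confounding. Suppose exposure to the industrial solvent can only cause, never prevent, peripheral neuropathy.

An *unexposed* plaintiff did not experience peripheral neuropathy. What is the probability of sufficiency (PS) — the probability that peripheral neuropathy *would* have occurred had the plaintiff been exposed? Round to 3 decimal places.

PS ≈ 0.669

p₁ = P(outcome | exposed) = 1012/1422 = 0.71167
p₀ = P(outcome | unexposed) = 254/1972 = 0.1288
Under exogeneity and monotonicity, PS = (p₁ − p₀) / (1 − p₀).
PS = (0.71167 − 0.1288) / (1 − 0.1288) = 0.58287 / 0.8712 ≈ 0.6690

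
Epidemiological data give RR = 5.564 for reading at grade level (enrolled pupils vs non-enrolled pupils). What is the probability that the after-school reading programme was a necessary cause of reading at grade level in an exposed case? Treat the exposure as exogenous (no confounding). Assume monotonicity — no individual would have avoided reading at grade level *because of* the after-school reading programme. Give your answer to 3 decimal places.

Under exogeneity and monotonicity, PN = (RR − 1) / RR = 1 − 1/RR.
PN = (5.564 − 1) / 5.564 = 4.564 / 5.564 ≈ 0.8203

PN ≈ 0.820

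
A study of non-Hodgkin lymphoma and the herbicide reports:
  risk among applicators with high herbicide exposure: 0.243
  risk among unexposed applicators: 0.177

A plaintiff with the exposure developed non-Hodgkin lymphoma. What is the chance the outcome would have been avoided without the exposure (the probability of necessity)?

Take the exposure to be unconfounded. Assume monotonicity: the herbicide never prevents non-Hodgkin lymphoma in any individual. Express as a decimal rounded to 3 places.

PN ≈ 0.272

Let p₁ = 0.243, p₀ = 0.177.
Under exogeneity and monotonicity, PN = (p₁ − p₀) / p₁.
PN = (0.243 − 0.177) / 0.243 = 0.066 / 0.243 ≈ 0.2716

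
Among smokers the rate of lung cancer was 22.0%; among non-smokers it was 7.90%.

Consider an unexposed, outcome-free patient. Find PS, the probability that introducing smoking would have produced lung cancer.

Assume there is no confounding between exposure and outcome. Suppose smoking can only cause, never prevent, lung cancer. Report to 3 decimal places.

p₁ = 0.22, p₀ = 0.079.
Under exogeneity and monotonicity, PS = (p₁ − p₀) / (1 − p₀).
PS = (0.22 − 0.079) / (1 − 0.079) = 0.141 / 0.921 ≈ 0.1531

PS ≈ 0.153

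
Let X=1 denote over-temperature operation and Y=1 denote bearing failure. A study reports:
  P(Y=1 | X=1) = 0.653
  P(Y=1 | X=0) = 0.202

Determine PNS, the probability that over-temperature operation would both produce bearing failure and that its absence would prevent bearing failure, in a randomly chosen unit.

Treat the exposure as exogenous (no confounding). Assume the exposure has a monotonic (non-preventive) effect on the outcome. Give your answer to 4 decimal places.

Let p₁ = 0.653, p₀ = 0.202.
Under exogeneity and monotonicity, PNS = p₁ − p₀.
PNS = 0.653 − 0.202 = 0.451

PNS ≈ 0.4510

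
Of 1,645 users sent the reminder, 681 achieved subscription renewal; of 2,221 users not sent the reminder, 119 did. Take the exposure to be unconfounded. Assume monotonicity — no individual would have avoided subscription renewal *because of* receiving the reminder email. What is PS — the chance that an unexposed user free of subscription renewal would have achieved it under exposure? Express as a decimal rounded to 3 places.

PS ≈ 0.381

p₁ = P(outcome | exposed) = 681/1645 = 0.41398
p₀ = P(outcome | unexposed) = 119/2221 = 0.053579
Under exogeneity and monotonicity, PS = (p₁ − p₀) / (1 − p₀).
PS = (0.41398 − 0.053579) / (1 − 0.053579) = 0.3604 / 0.94642 ≈ 0.3808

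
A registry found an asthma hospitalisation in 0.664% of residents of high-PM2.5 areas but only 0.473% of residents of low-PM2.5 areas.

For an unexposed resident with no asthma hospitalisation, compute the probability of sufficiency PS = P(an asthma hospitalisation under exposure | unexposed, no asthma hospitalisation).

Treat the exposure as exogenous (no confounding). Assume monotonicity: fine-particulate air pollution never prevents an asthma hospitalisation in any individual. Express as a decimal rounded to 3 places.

p₁ = 0.00664, p₀ = 0.00473.
Under exogeneity and monotonicity, PS = (p₁ − p₀) / (1 − p₀).
PS = (0.00664 − 0.00473) / (1 − 0.00473) = 0.00191 / 0.99527 ≈ 0.0019

PS ≈ 0.002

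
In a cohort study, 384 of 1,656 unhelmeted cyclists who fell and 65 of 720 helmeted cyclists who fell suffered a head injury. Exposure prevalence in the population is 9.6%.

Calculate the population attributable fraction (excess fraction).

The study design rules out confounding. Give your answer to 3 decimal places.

PAF ≈ 0.131

p₁ = P(outcome | exposed) = 384/1656 = 0.23188
p₀ = P(outcome | unexposed) = 65/720 = 0.090278
Overall risk P(Y=1) = π·p₁ + (1−π)·p₀ = 0.096×0.23188 + 0.904×0.090278 = 0.10387.
Under exogeneity, PAF = [P(Y=1) − p₀] / P(Y=1).
PAF = (0.10387 − 0.090278) / 0.10387 ≈ 0.1309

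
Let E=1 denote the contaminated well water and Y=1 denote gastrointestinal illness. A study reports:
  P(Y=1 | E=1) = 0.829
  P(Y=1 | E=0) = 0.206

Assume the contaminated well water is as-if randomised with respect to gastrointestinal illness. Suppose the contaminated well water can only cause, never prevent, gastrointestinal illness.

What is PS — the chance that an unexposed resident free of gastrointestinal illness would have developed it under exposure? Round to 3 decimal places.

Let p₁ = 0.829, p₀ = 0.206.
Under exogeneity and monotonicity, PS = (p₁ − p₀) / (1 − p₀).
PS = (0.829 − 0.206) / (1 − 0.206) = 0.623 / 0.794 ≈ 0.7846

PS ≈ 0.785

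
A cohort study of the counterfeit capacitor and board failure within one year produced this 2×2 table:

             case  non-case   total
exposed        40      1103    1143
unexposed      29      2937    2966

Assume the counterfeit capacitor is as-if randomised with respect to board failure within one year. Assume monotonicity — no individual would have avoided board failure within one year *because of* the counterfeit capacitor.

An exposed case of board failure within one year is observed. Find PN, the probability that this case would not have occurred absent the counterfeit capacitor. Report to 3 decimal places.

PN ≈ 0.721

p₁ = P(outcome | exposed) = 40/1143 = 0.034996
p₀ = P(outcome | unexposed) = 29/2966 = 0.0097775
Under exogeneity and monotonicity, PN = (p₁ − p₀)/p₁.
PN = (0.034996 − 0.0097775) / 0.034996 ≈ 0.7206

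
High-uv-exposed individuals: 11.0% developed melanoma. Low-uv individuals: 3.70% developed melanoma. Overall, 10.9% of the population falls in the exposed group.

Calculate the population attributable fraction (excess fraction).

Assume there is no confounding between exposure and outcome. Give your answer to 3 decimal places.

PAF ≈ 0.177

p₁ = 0.11, p₀ = 0.037.
Overall risk P(Y=1) = π·p₁ + (1−π)·p₀ = 0.109×0.11 + 0.891×0.037 = 0.044957.
Under exogeneity, PAF = [P(Y=1) − p₀] / P(Y=1).
PAF = (0.044957 − 0.037) / 0.044957 ≈ 0.1770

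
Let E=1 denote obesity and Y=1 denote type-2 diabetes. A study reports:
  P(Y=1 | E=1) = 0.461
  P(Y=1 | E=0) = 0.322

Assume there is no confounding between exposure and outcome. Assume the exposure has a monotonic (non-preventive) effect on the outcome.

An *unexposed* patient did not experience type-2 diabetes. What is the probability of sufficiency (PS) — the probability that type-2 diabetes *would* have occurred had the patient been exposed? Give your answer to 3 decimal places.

PS ≈ 0.205

Let p₁ = 0.461, p₀ = 0.322.
Under exogeneity and monotonicity, PS = (p₁ − p₀) / (1 − p₀).
PS = (0.461 − 0.322) / (1 − 0.322) = 0.139 / 0.678 ≈ 0.2050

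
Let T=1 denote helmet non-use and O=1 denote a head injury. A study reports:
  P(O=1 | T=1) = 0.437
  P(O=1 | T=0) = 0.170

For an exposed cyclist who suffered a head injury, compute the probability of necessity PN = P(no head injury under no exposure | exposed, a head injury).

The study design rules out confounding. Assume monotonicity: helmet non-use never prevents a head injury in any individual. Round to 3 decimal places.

PN ≈ 0.611

Let p₁ = 0.437, p₀ = 0.17.
Under exogeneity and monotonicity, PN = (p₁ − p₀) / p₁.
PN = (0.437 − 0.17) / 0.437 = 0.267 / 0.437 ≈ 0.6110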